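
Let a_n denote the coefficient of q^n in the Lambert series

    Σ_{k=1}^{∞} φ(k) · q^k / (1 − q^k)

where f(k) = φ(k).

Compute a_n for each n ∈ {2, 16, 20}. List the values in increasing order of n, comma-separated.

[q^2] φ(1)=1,φ(2)=1 ⇒ 2
[q^16] φ(1)=1,φ(2)=1,φ(4)=2,φ(8)=4,φ(16)=8 ⇒ 16
d|20:{20,10,5,4,2,1}  Σφ=8+4+4+2+1+1=20

2, 16, 20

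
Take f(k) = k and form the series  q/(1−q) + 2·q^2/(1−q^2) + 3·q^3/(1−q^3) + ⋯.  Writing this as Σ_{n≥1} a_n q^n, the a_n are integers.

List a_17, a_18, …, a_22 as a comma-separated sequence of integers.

d|17:{17,1}  Σf=17+1=18
n=18: 18·1 9·2 6·3 3·6 2·9 1·18  f→[18+9+6+3+2+1]=39
d|19:{19,1}  Σf=19+1=20
q^20  k|20↦f(k): 20:20 10:10 5:5 4:4 2:2 1:1  a_20=42
n=21: 1·21 3·7 7·3 21·1  f→[1+3+7+21]=32
n=22: 22·1 11·2 2·11 1·22  f→[22+11+2+1]=36

18, 39, 20, 42, 32, 36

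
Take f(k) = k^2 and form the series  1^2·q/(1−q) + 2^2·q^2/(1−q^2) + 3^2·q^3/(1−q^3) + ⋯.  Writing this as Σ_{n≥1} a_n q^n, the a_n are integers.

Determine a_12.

a_12 = 210

d|12:{12,6,4,3,2,1}  Σf=144+36+16+9+4+1=210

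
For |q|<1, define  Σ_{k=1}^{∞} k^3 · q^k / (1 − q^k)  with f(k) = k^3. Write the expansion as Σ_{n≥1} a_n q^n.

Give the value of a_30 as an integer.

q^30  k|30↦f(k): 30:27000 15:3375 10:1000 6:216 5:125 3:27 2:8 1:1  a_30=31752

a_30 = 31752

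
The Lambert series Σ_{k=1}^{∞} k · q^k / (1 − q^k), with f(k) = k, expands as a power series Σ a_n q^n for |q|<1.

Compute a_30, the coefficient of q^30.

d|30:{30,15,10,6,5,3,2,1}  Σf=30+15+10+6+5+3+2+1=72

a_30 = 72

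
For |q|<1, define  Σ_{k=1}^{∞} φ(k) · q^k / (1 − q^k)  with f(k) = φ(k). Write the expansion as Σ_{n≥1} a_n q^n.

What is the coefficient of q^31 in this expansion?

[q^31] φ(31)=30,φ(1)=1 ⇒ 31

a_31 = 31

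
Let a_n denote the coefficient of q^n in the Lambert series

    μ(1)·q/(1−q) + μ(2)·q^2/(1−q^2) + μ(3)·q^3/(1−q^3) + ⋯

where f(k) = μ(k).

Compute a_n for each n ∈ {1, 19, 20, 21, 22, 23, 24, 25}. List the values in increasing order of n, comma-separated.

d|1:{1}  Σμ=1=1
[q^19] μ(1)=1,μ(19)=-1 ⇒ 0
[q^20] μ(1)=1,μ(2)=-1,μ(4)=0,μ(5)=-1,μ(10)=1,μ(20)=0 ⇒ 0
q^21  k|21↦μ(k): 1:1 3:-1 7:-1 21:1  a_21=0
d|22:{1,2,11,22}  Σμ=1+(-1)+(-1)+1=0
d|23:{1,23}  Σμ=1+(-1)=0
d|24:{1,2,3,4,6,8,12,24}  Σμ=1+(-1)+(-1)+0+1+0+0+0=0
[q^25] μ(25)=0,μ(5)=-1,μ(1)=1 ⇒ 0

1, 0, 0, 0, 0, 0, 0, 0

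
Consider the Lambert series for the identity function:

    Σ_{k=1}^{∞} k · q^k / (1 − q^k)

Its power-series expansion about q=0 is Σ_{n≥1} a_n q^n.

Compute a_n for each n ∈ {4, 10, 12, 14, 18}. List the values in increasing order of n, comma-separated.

n=4: 1·4 2·2 4·1  f→[1+2+4]=7
[q^10] f(1)=1,f(2)=2,f(5)=5,f(10)=10 ⇒ 18
[q^12] f(12)=12,f(6)=6,f(4)=4,f(3)=3,f(2)=2,f(1)=1 ⇒ 28
n=14: 1·14 2·7 7·2 14·1  f→[1+2+7+14]=24
q^18  k|18↦f(k): 1:1 2:2 3:3 6:6 9:9 18:18  a_18=39

7, 18, 28, 24, 39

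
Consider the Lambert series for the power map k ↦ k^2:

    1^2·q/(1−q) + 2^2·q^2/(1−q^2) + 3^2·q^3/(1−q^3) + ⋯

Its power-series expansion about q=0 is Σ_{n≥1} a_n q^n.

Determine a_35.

a_35 = 1300

[q^35] f(35)=1225,f(7)=49,f(5)=25,f(1)=1 ⇒ 1300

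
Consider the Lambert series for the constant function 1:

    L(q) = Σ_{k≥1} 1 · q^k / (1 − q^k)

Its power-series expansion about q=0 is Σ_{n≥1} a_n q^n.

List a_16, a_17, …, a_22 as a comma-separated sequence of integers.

5, 2, 6, 2, 6, 4, 4

q^16  k|16↦f(k): 16:1 8:1 4:1 2:1 1:1  a_16=5
q^17  k|17↦f(k): 17:1 1:1  a_17=2
n=18: 1·18 2·9 3·6 6·3 9·2 18·1  f→[1+1+1+1+1+1]=6
n=19: 1·19 19·1  f→[1+1]=2
q^20  k|20↦f(k): 20:1 10:1 5:1 4:1 2:1 1:1  a_20=6
d|21:{1,3,7,21}  Σf=1+1+1+1=4
[q^22] f(1)=1,f(2)=1,f(11)=1,f(22)=1 ⇒ 4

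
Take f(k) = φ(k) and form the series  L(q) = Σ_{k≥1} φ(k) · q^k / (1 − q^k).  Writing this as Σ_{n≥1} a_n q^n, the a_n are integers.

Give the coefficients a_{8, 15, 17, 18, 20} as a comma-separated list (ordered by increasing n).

q^8  k|8↦φ(k): 1:1 2:1 4:2 8:4  a_8=8
d|15:{1,3,5,15}  Σφ=1+2+4+8=15
[q^17] φ(17)=16,φ(1)=1 ⇒ 17
[q^18] φ(1)=1,φ(2)=1,φ(3)=2,φ(6)=2,φ(9)=6,φ(18)=6 ⇒ 18
[q^20] φ(1)=1,φ(2)=1,φ(4)=2,φ(5)=4,φ(10)=4,φ(20)=8 ⇒ 20

8, 15, 17, 18, 20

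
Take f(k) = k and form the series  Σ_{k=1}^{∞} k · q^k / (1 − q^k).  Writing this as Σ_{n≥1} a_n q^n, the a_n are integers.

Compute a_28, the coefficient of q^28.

a_28 = 56

[q^28] f(28)=28,f(14)=14,f(7)=7,f(4)=4,f(2)=2,f(1)=1 ⇒ 56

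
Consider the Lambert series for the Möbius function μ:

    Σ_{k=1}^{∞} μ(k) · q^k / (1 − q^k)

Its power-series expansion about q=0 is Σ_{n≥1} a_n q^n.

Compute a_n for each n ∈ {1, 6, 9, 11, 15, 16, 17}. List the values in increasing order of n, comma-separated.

1, 0, 0, 0, 0, 0, 0

[q^1] μ(1)=1 ⇒ 1
[q^6] μ(6)=1,μ(3)=-1,μ(2)=-1,μ(1)=1 ⇒ 0
[q^9] μ(9)=0,μ(3)=-1,μ(1)=1 ⇒ 0
q^11  k|11↦μ(k): 1:1 11:-1  a_11=0
n=15: 15·1 5·3 3·5 1·15  μ→[1+(-1)+(-1)+1]=0
[q^16] μ(16)=0,μ(8)=0,μ(4)=0,μ(2)=-1,μ(1)=1 ⇒ 0
d|17:{1,17}  Σμ=1+(-1)=0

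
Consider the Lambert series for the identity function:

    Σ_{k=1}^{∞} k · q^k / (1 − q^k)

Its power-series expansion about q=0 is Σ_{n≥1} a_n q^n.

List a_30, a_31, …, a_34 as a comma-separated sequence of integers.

q^30  k|30↦f(k): 30:30 15:15 10:10 6:6 5:5 3:3 2:2 1:1  a_30=72
n=31: 1·31 31·1  f→[1+31]=32
n=32: 32·1 16·2 8·4 4·8 2·16 1·32  f→[32+16+8+4+2+1]=63
[q^33] f(33)=33,f(11)=11,f(3)=3,f(1)=1 ⇒ 48
q^34  k|34↦f(k): 1:1 2:2 17:17 34:34  a_34=54

72, 32, 63, 48, 54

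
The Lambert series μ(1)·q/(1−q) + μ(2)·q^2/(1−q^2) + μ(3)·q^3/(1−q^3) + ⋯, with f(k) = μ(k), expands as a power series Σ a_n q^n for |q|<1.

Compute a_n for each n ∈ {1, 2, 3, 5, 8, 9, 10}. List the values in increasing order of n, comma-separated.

1, 0, 0, 0, 0, 0, 0

[q^1] μ(1)=1 ⇒ 1
q^2  k|2↦μ(k): 2:-1 1:1  a_2=0
d|3:{3,1}  Σμ=(-1)+1=0
d|5:{5,1}  Σμ=(-1)+1=0
[q^8] μ(8)=0,μ(4)=0,μ(2)=-1,μ(1)=1 ⇒ 0
n=9: 1·9 3·3 9·1  μ→[1+(-1)+0]=0
n=10: 10·1 5·2 2·5 1·10  μ→[1+(-1)+(-1)+1]=0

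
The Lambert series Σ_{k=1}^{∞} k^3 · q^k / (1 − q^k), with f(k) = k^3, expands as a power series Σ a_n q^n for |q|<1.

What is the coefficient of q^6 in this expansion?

d|6:{1,2,3,6}  Σf=1+8+27+216=252

a_6 = 252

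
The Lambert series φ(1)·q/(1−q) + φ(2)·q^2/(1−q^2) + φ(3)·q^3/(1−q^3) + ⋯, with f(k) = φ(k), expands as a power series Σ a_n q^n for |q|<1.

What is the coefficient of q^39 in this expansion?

d|39:{1,3,13,39}  Σφ=1+2+12+24=39

a_39 = 39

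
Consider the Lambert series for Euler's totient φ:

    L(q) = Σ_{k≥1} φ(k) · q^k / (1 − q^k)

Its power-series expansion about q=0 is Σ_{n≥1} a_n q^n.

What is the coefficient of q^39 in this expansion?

d|39:{1,3,13,39}  Σφ=1+2+12+24=39

a_39 = 39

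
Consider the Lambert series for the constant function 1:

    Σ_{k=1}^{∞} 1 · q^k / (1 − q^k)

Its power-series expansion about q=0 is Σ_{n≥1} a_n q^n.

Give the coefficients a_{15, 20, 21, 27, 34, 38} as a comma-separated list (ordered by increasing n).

4, 6, 4, 4, 4, 4

n=15: 15·1 5·3 3·5 1·15  f→[1+1+1+1]=4
d|20:{20,10,5,4,2,1}  Σf=1+1+1+1+1+1=6
n=21: 21·1 7·3 3·7 1·21  f→[1+1+1+1]=4
n=27: 27·1 9·3 3·9 1·27  f→[1+1+1+1]=4
q^34  k|34↦f(k): 1:1 2:1 17:1 34:1  a_34=4
d|38:{1,2,19,38}  Σf=1+1+1+1=4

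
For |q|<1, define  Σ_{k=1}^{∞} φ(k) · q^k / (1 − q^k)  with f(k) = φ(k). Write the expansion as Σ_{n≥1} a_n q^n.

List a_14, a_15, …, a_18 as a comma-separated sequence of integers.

q^14  k|14↦φ(k): 1:1 2:1 7:6 14:6  a_14=14
d|15:{15,5,3,1}  Σφ=8+4+2+1=15
q^16  k|16↦φ(k): 16:8 8:4 4:2 2:1 1:1  a_16=16
d|17:{17,1}  Σφ=16+1=17
n=18: 18·1 9·2 6·3 3·6 2·9 1·18  φ→[6+6+2+2+1+1]=18

14, 15, 16, 17, 18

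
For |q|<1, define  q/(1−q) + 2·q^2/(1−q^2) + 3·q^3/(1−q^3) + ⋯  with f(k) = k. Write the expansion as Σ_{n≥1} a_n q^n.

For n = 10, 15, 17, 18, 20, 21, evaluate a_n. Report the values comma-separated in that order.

d|10:{1,2,5,10}  Σf=1+2+5+10=18
[q^15] f(1)=1,f(3)=3,f(5)=5,f(15)=15 ⇒ 24
d|17:{1,17}  Σf=1+17=18
q^18  k|18↦f(k): 1:1 2:2 3:3 6:6 9:9 18:18  a_18=39
[q^20] f(20)=20,f(10)=10,f(5)=5,f(4)=4,f(2)=2,f(1)=1 ⇒ 42
q^21  k|21↦f(k): 21:21 7:7 3:3 1:1  a_21=32

18, 24, 18, 39, 42, 32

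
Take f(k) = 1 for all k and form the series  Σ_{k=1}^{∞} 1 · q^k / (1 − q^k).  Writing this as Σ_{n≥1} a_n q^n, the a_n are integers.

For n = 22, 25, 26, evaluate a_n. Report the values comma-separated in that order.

q^22  k|22↦f(k): 22:1 11:1 2:1 1:1  a_22=4
d|25:{1,5,25}  Σf=1+1+1=3
d|26:{1,2,13,26}  Σf=1+1+1+1=4

4, 3, 4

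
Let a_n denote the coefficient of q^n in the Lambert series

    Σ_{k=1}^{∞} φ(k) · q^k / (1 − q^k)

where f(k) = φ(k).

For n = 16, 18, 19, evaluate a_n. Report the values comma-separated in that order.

[q^16] φ(1)=1,φ(2)=1,φ(4)=2,φ(8)=4,φ(16)=8 ⇒ 16
q^18  k|18↦φ(k): 18:6 9:6 6:2 3:2 2:1 1:1  a_18=18
q^19  k|19↦φ(k): 1:1 19:18  a_19=19

16, 18, 19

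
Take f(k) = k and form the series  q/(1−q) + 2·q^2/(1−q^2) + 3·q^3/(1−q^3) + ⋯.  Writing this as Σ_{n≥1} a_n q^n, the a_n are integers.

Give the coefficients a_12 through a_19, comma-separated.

28, 14, 24, 24, 31, 18, 39, 20

d|12:{1,2,3,4,6,12}  Σf=1+2+3+4+6+12=28
n=13: 13·1 1·13  f→[13+1]=14
[q^14] f(1)=1,f(2)=2,f(7)=7,f(14)=14 ⇒ 24
d|15:{1,3,5,15}  Σf=1+3+5+15=24
q^16  k|16↦f(k): 16:16 8:8 4:4 2:2 1:1  a_16=31
n=17: 1·17 17·1  f→[1+17]=18
n=18: 18·1 9·2 6·3 3·6 2·9 1·18  f→[18+9+6+3+2+1]=39
d|19:{1,19}  Σf=1+19=20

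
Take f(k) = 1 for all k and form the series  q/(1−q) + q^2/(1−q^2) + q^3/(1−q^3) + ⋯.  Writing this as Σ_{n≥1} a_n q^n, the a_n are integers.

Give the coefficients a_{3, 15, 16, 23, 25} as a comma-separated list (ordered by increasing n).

n=3: 1·3 3·1  f→[1+1]=2
d|15:{15,5,3,1}  Σf=1+1+1+1=4
q^16  k|16↦f(k): 16:1 8:1 4:1 2:1 1:1  a_16=5
d|23:{23,1}  Σf=1+1=2
q^25  k|25↦f(k): 1:1 5:1 25:1  a_25=3

2, 4, 5, 2, 3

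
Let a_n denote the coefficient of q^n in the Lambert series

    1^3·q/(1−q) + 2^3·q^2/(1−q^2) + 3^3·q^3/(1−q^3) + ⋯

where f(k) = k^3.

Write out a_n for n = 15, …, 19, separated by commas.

d|15:{1,3,5,15}  Σf=1+27+125+3375=3528
d|16:{1,2,4,8,16}  Σf=1+8+64+512+4096=4681
[q^17] f(1)=1,f(17)=4913 ⇒ 4914
n=18: 1·18 2·9 3·6 6·3 9·2 18·1  f→[1+8+27+216+729+5832]=6813
n=19: 1·19 19·1  f→[1+6859]=6860

3528, 4681, 4914, 6813, 6860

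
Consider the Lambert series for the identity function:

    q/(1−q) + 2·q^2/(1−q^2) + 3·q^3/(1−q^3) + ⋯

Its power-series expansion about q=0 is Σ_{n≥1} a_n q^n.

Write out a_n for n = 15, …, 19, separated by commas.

24, 31, 18, 39, 20

d|15:{15,5,3,1}  Σf=15+5+3+1=24
n=16: 1·16 2·8 4·4 8·2 16·1  f→[1+2+4+8+16]=31
n=17: 1·17 17·1  f→[1+17]=18
n=18: 18·1 9·2 6·3 3·6 2·9 1·18  f→[18+9+6+3+2+1]=39
n=19: 19·1 1·19  f→[19+1]=20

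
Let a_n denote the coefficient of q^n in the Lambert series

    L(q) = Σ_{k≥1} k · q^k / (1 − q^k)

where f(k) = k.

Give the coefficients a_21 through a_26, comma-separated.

q^21  k|21↦f(k): 1:1 3:3 7:7 21:21  a_21=32
n=22: 1·22 2·11 11·2 22·1  f→[1+2+11+22]=36
d|23:{23,1}  Σf=23+1=24
d|24:{1,2,3,4,6,8,12,24}  Σf=1+2+3+4+6+8+12+24=60
n=25: 1·25 5·5 25·1  f→[1+5+25]=31
[q^26] f(1)=1,f(2)=2,f(13)=13,f(26)=26 ⇒ 42

32, 36, 24, 60, 31, 42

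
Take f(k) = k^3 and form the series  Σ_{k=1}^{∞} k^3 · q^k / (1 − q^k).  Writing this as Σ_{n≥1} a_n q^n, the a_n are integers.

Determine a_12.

[q^12] f(1)=1,f(2)=8,f(3)=27,f(4)=64,f(6)=216,f(12)=1728 ⇒ 2044

a_12 = 2044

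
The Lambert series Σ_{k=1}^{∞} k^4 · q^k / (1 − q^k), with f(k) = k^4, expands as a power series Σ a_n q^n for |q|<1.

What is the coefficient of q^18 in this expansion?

a_18 = 112931

n=18: 1·18 2·9 3·6 6·3 9·2 18·1  f→[1+16+81+1296+6561+104976]=112931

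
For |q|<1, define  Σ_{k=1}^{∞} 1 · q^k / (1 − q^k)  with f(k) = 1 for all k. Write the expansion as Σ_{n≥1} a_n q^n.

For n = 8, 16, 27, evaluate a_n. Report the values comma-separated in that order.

d|8:{8,4,2,1}  Σf=1+1+1+1=4
[q^16] f(16)=1,f(8)=1,f(4)=1,f(2)=1,f(1)=1 ⇒ 5
[q^27] f(27)=1,f(9)=1,f(3)=1,f(1)=1 ⇒ 4

4, 5, 4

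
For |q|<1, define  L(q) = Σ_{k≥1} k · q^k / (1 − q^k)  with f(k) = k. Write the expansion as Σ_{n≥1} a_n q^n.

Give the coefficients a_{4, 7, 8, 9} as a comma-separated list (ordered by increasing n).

q^4  k|4↦f(k): 4:4 2:2 1:1  a_4=7
[q^7] f(7)=7,f(1)=1 ⇒ 8
n=8: 1·8 2·4 4·2 8·1  f→[1+2+4+8]=15
[q^9] f(1)=1,f(3)=3,f(9)=9 ⇒ 13

7, 8, 15, 13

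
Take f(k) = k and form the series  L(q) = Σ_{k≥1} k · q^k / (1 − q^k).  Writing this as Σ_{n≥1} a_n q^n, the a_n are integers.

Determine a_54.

d|54:{1,2,3,6,9,18,27,54}  Σf=1+2+3+6+9+18+27+54=120

a_54 = 120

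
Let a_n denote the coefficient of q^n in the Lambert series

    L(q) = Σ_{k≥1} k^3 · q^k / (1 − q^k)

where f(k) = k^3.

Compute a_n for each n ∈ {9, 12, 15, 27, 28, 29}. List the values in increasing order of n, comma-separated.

d|9:{1,3,9}  Σf=1+27+729=757
[q^12] f(12)=1728,f(6)=216,f(4)=64,f(3)=27,f(2)=8,f(1)=1 ⇒ 2044
q^15  k|15↦f(k): 15:3375 5:125 3:27 1:1  a_15=3528
n=27: 27·1 9·3 3·9 1·27  f→[19683+729+27+1]=20440
d|28:{1,2,4,7,14,28}  Σf=1+8+64+343+2744+21952=25112
d|29:{1,29}  Σf=1+24389=24390

757, 2044, 3528, 20440, 25112, 24390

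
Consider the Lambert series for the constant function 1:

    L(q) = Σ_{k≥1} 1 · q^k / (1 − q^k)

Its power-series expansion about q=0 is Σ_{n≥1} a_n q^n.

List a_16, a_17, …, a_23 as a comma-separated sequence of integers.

d|16:{16,8,4,2,1}  Σf=1+1+1+1+1=5
q^17  k|17↦f(k): 17:1 1:1  a_17=2
q^18  k|18↦f(k): 18:1 9:1 6:1 3:1 2:1 1:1  a_18=6
q^19  k|19↦f(k): 19:1 1:1  a_19=2
[q^20] f(20)=1,f(10)=1,f(5)=1,f(4)=1,f(2)=1,f(1)=1 ⇒ 6
d|21:{21,7,3,1}  Σf=1+1+1+1=4
d|22:{1,2,11,22}  Σf=1+1+1+1=4
[q^23] f(1)=1,f(23)=1 ⇒ 2

5, 2, 6, 2, 6, 4, 4, 2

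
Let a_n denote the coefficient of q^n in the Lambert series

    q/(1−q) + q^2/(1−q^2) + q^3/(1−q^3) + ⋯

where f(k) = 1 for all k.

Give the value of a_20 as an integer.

[q^20] f(1)=1,f(2)=1,f(4)=1,f(5)=1,f(10)=1,f(20)=1 ⇒ 6

a_20 = 6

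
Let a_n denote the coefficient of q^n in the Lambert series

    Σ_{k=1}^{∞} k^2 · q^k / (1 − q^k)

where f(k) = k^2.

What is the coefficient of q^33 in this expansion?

a_33 = 1220

d|33:{33,11,3,1}  Σf=1089+121+9+1=1220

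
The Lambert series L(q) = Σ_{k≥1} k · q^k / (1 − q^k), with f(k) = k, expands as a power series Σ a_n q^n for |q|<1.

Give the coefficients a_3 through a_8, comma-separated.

4, 7, 6, 12, 8, 15

q^3  k|3↦f(k): 1:1 3:3  a_3=4
n=4: 1·4 2·2 4·1  f→[1+2+4]=7
n=5: 5·1 1·5  f→[5+1]=6
n=6: 6·1 3·2 2·3 1·6  f→[6+3+2+1]=12
q^7  k|7↦f(k): 1:1 7:7  a_7=8
d|8:{8,4,2,1}  Σf=8+4+2+1=15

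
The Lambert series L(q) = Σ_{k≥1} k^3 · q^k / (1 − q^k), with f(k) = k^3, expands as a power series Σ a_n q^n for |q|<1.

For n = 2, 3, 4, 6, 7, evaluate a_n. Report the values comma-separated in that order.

q^2  k|2↦f(k): 2:8 1:1  a_2=9
q^3  k|3↦f(k): 1:1 3:27  a_3=28
q^4  k|4↦f(k): 1:1 2:8 4:64  a_4=73
n=6: 1·6 2·3 3·2 6·1  f→[1+8+27+216]=252
[q^7] f(7)=343,f(1)=1 ⇒ 344

9, 28, 73, 252, 344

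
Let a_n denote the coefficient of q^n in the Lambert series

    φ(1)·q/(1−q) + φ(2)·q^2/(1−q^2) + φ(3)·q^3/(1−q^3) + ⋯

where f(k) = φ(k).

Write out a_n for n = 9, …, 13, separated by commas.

n=9: 9·1 3·3 1·9  φ→[6+2+1]=9
[q^10] φ(10)=4,φ(5)=4,φ(2)=1,φ(1)=1 ⇒ 10
n=11: 11·1 1·11  φ→[10+1]=11
q^12  k|12↦φ(k): 1:1 2:1 3:2 4:2 6:2 12:4  a_12=12
q^13  k|13↦φ(k): 1:1 13:12  a_13=13

9, 10, 11, 12, 13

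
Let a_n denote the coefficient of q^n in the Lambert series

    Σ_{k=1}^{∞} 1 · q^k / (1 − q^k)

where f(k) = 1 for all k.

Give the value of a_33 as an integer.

d|33:{1,3,11,33}  Σf=1+1+1+1=4

a_33 = 4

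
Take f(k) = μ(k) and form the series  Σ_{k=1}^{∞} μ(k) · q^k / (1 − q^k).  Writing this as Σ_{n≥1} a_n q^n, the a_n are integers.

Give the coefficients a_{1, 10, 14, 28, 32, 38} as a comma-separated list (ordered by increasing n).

1, 0, 0, 0, 0, 0

d|1:{1}  Σμ=1=1
d|10:{10,5,2,1}  Σμ=1+(-1)+(-1)+1=0
[q^14] μ(14)=1,μ(7)=-1,μ(2)=-1,μ(1)=1 ⇒ 0
q^28  k|28↦μ(k): 1:1 2:-1 4:0 7:-1 14:1 28:0  a_28=0
[q^32] μ(32)=0,μ(16)=0,μ(8)=0,μ(4)=0,μ(2)=-1,μ(1)=1 ⇒ 0
d|38:{1,2,19,38}  Σμ=1+(-1)+(-1)+1=0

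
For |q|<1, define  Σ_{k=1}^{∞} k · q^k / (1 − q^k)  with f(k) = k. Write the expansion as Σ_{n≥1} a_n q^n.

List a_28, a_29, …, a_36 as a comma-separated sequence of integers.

56, 30, 72, 32, 63, 48, 54, 48, 91

n=28: 1·28 2·14 4·7 7·4 14·2 28·1  f→[1+2+4+7+14+28]=56
[q^29] f(1)=1,f(29)=29 ⇒ 30
q^30  k|30↦f(k): 1:1 2:2 3:3 5:5 6:6 10:10 15:15 30:30  a_30=72
d|31:{31,1}  Σf=31+1=32
q^32  k|32↦f(k): 32:32 16:16 8:8 4:4 2:2 1:1  a_32=63
q^33  k|33↦f(k): 1:1 3:3 11:11 33:33  a_33=48
[q^34] f(34)=34,f(17)=17,f(2)=2,f(1)=1 ⇒ 54
q^35  k|35↦f(k): 35:35 7:7 5:5 1:1  a_35=48
d|36:{1,2,3,4,6,9,12,18,36}  Σf=1+2+3+4+6+9+12+18+36=91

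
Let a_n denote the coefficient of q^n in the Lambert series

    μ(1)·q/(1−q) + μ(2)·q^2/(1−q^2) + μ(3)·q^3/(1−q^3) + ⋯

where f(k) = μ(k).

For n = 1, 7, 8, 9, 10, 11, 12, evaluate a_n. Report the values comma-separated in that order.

d|1:{1}  Σμ=1=1
d|7:{7,1}  Σμ=(-1)+1=0
n=8: 8·1 4·2 2·4 1·8  μ→[0+0+(-1)+1]=0
[q^9] μ(1)=1,μ(3)=-1,μ(9)=0 ⇒ 0
d|10:{1,2,5,10}  Σμ=1+(-1)+(-1)+1=0
[q^11] μ(1)=1,μ(11)=-1 ⇒ 0
q^12  k|12↦μ(k): 1:1 2:-1 3:-1 4:0 6:1 12:0  a_12=0

1, 0, 0, 0, 0, 0, 0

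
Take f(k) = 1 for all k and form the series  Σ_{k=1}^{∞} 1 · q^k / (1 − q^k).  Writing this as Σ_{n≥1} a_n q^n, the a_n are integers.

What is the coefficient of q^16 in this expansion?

q^16  k|16↦f(k): 1:1 2:1 4:1 8:1 16:1  a_16=5

a_16 = 5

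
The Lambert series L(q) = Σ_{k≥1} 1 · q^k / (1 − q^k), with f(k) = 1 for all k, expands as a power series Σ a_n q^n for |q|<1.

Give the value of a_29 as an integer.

d|29:{29,1}  Σf=1+1=2

a_29 = 2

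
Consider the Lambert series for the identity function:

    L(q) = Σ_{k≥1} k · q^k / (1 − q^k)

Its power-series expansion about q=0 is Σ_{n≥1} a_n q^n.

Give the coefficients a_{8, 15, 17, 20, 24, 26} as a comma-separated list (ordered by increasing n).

n=8: 8·1 4·2 2·4 1·8  f→[8+4+2+1]=15
d|15:{1,3,5,15}  Σf=1+3+5+15=24
q^17  k|17↦f(k): 17:17 1:1  a_17=18
d|20:{20,10,5,4,2,1}  Σf=20+10+5+4+2+1=42
[q^24] f(24)=24,f(12)=12,f(8)=8,f(6)=6,f(4)=4,f(3)=3,f(2)=2,f(1)=1 ⇒ 60
[q^26] f(1)=1,f(2)=2,f(13)=13,f(26)=26 ⇒ 42

15, 24, 18, 42, 60, 42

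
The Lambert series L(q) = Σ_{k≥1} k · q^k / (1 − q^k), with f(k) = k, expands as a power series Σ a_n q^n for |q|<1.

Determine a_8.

d|8:{8,4,2,1}  Σf=8+4+2+1=15

a_8 = 15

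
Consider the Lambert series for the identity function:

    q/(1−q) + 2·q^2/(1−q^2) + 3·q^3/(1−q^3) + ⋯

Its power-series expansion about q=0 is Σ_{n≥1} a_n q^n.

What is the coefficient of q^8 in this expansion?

n=8: 8·1 4·2 2·4 1·8  f→[8+4+2+1]=15

a_8 = 15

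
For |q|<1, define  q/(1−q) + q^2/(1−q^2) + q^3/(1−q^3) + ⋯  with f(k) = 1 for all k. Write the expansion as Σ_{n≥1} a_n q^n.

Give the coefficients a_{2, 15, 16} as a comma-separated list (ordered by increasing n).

n=2: 2·1 1·2  f→[1+1]=2
n=15: 1·15 3·5 5·3 15·1  f→[1+1+1+1]=4
n=16: 1·16 2·8 4·4 8·2 16·1  f→[1+1+1+1+1]=5

2, 4, 5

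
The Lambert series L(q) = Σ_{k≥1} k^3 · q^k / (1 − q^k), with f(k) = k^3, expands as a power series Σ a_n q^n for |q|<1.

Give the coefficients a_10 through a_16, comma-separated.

1134, 1332, 2044, 2198, 3096, 3528, 4681

n=10: 1·10 2·5 5·2 10·1  f→[1+8+125+1000]=1134
d|11:{1,11}  Σf=1+1331=1332
d|12:{12,6,4,3,2,1}  Σf=1728+216+64+27+8+1=2044
n=13: 1·13 13·1  f→[1+2197]=2198
q^14  k|14↦f(k): 1:1 2:8 7:343 14:2744  a_14=3096
q^15  k|15↦f(k): 15:3375 5:125 3:27 1:1  a_15=3528
q^16  k|16↦f(k): 16:4096 8:512 4:64 2:8 1:1  a_16=4681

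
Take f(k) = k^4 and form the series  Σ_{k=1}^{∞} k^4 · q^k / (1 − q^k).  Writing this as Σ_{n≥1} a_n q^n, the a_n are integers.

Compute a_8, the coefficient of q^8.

q^8  k|8↦f(k): 8:4096 4:256 2:16 1:1  a_8=4369

a_8 = 4369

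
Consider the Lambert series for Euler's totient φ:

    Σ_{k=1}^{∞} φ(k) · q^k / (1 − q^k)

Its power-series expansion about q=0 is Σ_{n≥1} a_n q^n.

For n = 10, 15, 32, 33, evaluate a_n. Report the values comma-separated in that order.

[q^10] φ(10)=4,φ(5)=4,φ(2)=1,φ(1)=1 ⇒ 10
n=15: 1·15 3·5 5·3 15·1  φ→[1+2+4+8]=15
n=32: 1·32 2·16 4·8 8·4 16·2 32·1  φ→[1+1+2+4+8+16]=32
[q^33] φ(1)=1,φ(3)=2,φ(11)=10,φ(33)=20 ⇒ 33

10, 15, 32, 33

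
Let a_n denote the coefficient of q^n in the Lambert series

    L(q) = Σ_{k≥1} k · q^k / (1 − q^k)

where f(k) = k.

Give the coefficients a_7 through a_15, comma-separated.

8, 15, 13, 18, 12, 28, 14, 24, 24

n=7: 7·1 1·7  f→[7+1]=8
d|8:{1,2,4,8}  Σf=1+2+4+8=15
d|9:{9,3,1}  Σf=9+3+1=13
q^10  k|10↦f(k): 10:10 5:5 2:2 1:1  a_10=18
d|11:{1,11}  Σf=1+11=12
[q^12] f(1)=1,f(2)=2,f(3)=3,f(4)=4,f(6)=6,f(12)=12 ⇒ 28
n=13: 13·1 1·13  f→[13+1]=14
[q^14] f(1)=1,f(2)=2,f(7)=7,f(14)=14 ⇒ 24
n=15: 1·15 3·5 5·3 15·1  f→[1+3+5+15]=24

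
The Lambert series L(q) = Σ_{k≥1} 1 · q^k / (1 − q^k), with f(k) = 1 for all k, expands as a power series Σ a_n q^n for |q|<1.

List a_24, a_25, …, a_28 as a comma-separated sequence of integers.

n=24: 1·24 2·12 3·8 4·6 6·4 8·3 12·2 24·1  f→[1+1+1+1+1+1+1+1]=8
d|25:{1,5,25}  Σf=1+1+1=3
[q^26] f(1)=1,f(2)=1,f(13)=1,f(26)=1 ⇒ 4
[q^27] f(1)=1,f(3)=1,f(9)=1,f(27)=1 ⇒ 4
d|28:{1,2,4,7,14,28}  Σf=1+1+1+1+1+1=6

8, 3, 4, 4, 6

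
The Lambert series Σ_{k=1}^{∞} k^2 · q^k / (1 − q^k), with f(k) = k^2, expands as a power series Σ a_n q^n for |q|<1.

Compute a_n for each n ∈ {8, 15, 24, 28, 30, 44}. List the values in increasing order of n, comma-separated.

q^8  k|8↦f(k): 1:1 2:4 4:16 8:64  a_8=85
d|15:{15,5,3,1}  Σf=225+25+9+1=260
n=24: 24·1 12·2 8·3 6·4 4·6 3·8 2·12 1·24  f→[576+144+64+36+16+9+4+1]=850
n=28: 1·28 2·14 4·7 7·4 14·2 28·1  f→[1+4+16+49+196+784]=1050
q^30  k|30↦f(k): 1:1 2:4 3:9 5:25 6:36 10:100 15:225 30:900  a_30=1300
n=44: 1·44 2·22 4·11 11·4 22·2 44·1  f→[1+4+16+121+484+1936]=2562

85, 260, 850, 1050, 1300, 2562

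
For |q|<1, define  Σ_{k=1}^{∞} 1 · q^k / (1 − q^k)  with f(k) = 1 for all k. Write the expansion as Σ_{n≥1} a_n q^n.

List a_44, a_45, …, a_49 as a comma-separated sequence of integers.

[q^44] f(44)=1,f(22)=1,f(11)=1,f(4)=1,f(2)=1,f(1)=1 ⇒ 6
q^45  k|45↦f(k): 45:1 15:1 9:1 5:1 3:1 1:1  a_45=6
q^46  k|46↦f(k): 1:1 2:1 23:1 46:1  a_46=4
d|47:{1,47}  Σf=1+1=2
n=48: 1·48 2·24 3·16 4·12 6·8 8·6 12·4 16·3 24·2 48·1  f→[1+1+1+1+1+1+1+1+1+1]=10
n=49: 49·1 7·7 1·49  f→[1+1+1]=3

6, 6, 4, 2, 10, 3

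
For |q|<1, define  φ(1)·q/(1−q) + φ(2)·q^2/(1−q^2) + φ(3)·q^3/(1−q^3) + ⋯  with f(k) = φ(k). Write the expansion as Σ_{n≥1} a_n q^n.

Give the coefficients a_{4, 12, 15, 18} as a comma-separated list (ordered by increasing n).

q^4  k|4↦φ(k): 4:2 2:1 1:1  a_4=4
d|12:{1,2,3,4,6,12}  Σφ=1+1+2+2+2+4=12
n=15: 15·1 5·3 3·5 1·15  φ→[8+4+2+1]=15
d|18:{1,2,3,6,9,18}  Σφ=1+1+2+2+6+6=18

4, 12, 15, 18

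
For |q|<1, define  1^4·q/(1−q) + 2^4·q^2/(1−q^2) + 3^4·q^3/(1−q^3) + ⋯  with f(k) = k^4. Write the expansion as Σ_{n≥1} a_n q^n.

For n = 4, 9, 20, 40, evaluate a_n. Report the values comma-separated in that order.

273, 6643, 170898, 2734994

d|4:{1,2,4}  Σf=1+16+256=273
n=9: 1·9 3·3 9·1  f→[1+81+6561]=6643
q^20  k|20↦f(k): 1:1 2:16 4:256 5:625 10:10000 20:160000  a_20=170898
d|40:{40,20,10,8,5,4,2,1}  Σf=2560000+160000+10000+4096+625+256+16+1=2734994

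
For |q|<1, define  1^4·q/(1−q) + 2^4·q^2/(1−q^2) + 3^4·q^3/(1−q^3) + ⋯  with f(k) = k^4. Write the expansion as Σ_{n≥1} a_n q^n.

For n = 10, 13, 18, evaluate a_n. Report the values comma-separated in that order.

10642, 28562, 112931

q^10  k|10↦f(k): 10:10000 5:625 2:16 1:1  a_10=10642
n=13: 13·1 1·13  f→[28561+1]=28562
[q^18] f(1)=1,f(2)=16,f(3)=81,f(6)=1296,f(9)=6561,f(18)=104976 ⇒ 112931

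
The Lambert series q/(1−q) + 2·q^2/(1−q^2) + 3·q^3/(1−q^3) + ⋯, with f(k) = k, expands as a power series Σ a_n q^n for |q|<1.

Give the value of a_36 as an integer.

a_36 = 91

[q^36] f(36)=36,f(18)=18,f(12)=12,f(9)=9,f(6)=6,f(4)=4,f(3)=3,f(2)=2,f(1)=1 ⇒ 91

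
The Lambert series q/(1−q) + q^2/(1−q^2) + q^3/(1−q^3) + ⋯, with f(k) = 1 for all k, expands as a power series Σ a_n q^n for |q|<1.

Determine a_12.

a_12 = 6

q^12  k|12↦f(k): 1:1 2:1 3:1 4:1 6:1 12:1  a_12=6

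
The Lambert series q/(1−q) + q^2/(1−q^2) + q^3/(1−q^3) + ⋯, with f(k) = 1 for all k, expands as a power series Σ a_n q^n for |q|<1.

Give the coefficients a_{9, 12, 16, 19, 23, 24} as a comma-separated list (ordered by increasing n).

d|9:{9,3,1}  Σf=1+1+1=3
d|12:{12,6,4,3,2,1}  Σf=1+1+1+1+1+1=6
n=16: 16·1 8·2 4·4 2·8 1·16  f→[1+1+1+1+1]=5
d|19:{19,1}  Σf=1+1=2
n=23: 1·23 23·1  f→[1+1]=2
[q^24] f(24)=1,f(12)=1,f(8)=1,f(6)=1,f(4)=1,f(3)=1,f(2)=1,f(1)=1 ⇒ 8

3, 6, 5, 2, 2, 8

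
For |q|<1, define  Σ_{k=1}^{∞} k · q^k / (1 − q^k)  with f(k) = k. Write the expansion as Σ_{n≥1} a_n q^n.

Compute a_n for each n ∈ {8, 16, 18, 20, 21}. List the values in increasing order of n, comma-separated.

q^8  k|8↦f(k): 1:1 2:2 4:4 8:8  a_8=15
n=16: 1·16 2·8 4·4 8·2 16·1  f→[1+2+4+8+16]=31
[q^18] f(1)=1,f(2)=2,f(3)=3,f(6)=6,f(9)=9,f(18)=18 ⇒ 39
q^20  k|20↦f(k): 1:1 2:2 4:4 5:5 10:10 20:20  a_20=42
q^21  k|21↦f(k): 1:1 3:3 7:7 21:21  a_21=32

15, 31, 39, 42, 32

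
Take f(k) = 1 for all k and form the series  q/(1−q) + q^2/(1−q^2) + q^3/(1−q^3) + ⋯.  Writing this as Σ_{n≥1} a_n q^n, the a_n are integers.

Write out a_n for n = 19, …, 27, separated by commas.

2, 6, 4, 4, 2, 8, 3, 4, 4

d|19:{1,19}  Σf=1+1=2
d|20:{20,10,5,4,2,1}  Σf=1+1+1+1+1+1=6
q^21  k|21↦f(k): 1:1 3:1 7:1 21:1  a_21=4
n=22: 1·22 2·11 11·2 22·1  f→[1+1+1+1]=4
[q^23] f(1)=1,f(23)=1 ⇒ 2
n=24: 1·24 2·12 3·8 4·6 6·4 8·3 12·2 24·1  f→[1+1+1+1+1+1+1+1]=8
q^25  k|25↦f(k): 1:1 5:1 25:1  a_25=3
d|26:{1,2,13,26}  Σf=1+1+1+1=4
n=27: 1·27 3·9 9·3 27·1  f→[1+1+1+1]=4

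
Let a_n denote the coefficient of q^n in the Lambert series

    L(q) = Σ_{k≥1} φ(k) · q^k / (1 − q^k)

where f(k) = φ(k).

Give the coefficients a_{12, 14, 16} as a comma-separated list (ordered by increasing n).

q^12  k|12↦φ(k): 12:4 6:2 4:2 3:2 2:1 1:1  a_12=12
n=14: 14·1 7·2 2·7 1·14  φ→[6+6+1+1]=14
n=16: 16·1 8·2 4·4 2·8 1·16  φ→[8+4+2+1+1]=16

12, 14, 16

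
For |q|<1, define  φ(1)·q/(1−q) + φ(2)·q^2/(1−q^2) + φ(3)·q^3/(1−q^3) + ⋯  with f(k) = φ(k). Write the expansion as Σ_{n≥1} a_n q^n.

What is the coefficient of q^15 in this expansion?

n=15: 15·1 5·3 3·5 1·15  φ→[8+4+2+1]=15

a_15 = 15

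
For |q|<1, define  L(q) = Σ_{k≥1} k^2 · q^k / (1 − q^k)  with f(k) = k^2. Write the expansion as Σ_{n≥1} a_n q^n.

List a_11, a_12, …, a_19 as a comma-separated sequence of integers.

122, 210, 170, 250, 260, 341, 290, 455, 362

d|11:{1,11}  Σf=1+121=122
d|12:{12,6,4,3,2,1}  Σf=144+36+16+9+4+1=210
d|13:{1,13}  Σf=1+169=170
[q^14] f(1)=1,f(2)=4,f(7)=49,f(14)=196 ⇒ 250
d|15:{15,5,3,1}  Σf=225+25+9+1=260
d|16:{16,8,4,2,1}  Σf=256+64+16+4+1=341
[q^17] f(17)=289,f(1)=1 ⇒ 290
n=18: 18·1 9·2 6·3 3·6 2·9 1·18  f→[324+81+36+9+4+1]=455
[q^19] f(19)=361,f(1)=1 ⇒ 362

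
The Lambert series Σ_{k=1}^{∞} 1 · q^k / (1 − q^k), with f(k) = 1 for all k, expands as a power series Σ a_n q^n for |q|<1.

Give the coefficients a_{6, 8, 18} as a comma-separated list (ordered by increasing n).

[q^6] f(1)=1,f(2)=1,f(3)=1,f(6)=1 ⇒ 4
q^8  k|8↦f(k): 8:1 4:1 2:1 1:1  a_8=4
n=18: 1·18 2·9 3·6 6·3 9·2 18·1  f→[1+1+1+1+1+1]=6

4, 4, 6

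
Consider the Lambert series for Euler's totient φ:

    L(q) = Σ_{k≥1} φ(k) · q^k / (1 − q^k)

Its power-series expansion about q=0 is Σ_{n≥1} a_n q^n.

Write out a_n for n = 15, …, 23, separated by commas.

d|15:{1,3,5,15}  Σφ=1+2+4+8=15
q^16  k|16↦φ(k): 1:1 2:1 4:2 8:4 16:8  a_16=16
n=17: 1·17 17·1  φ→[1+16]=17
[q^18] φ(1)=1,φ(2)=1,φ(3)=2,φ(6)=2,φ(9)=6,φ(18)=6 ⇒ 18
q^19  k|19↦φ(k): 1:1 19:18  a_19=19
q^20  k|20↦φ(k): 1:1 2:1 4:2 5:4 10:4 20:8  a_20=20
[q^21] φ(1)=1,φ(3)=2,φ(7)=6,φ(21)=12 ⇒ 21
q^22  k|22↦φ(k): 1:1 2:1 11:10 22:10  a_22=22
d|23:{23,1}  Σφ=22+1=23

15, 16, 17, 18, 19, 20, 21, 22, 23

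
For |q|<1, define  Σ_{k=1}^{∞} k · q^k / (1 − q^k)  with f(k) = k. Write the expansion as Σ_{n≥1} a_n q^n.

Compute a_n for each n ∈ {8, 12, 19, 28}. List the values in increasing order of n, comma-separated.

15, 28, 20, 56

[q^8] f(8)=8,f(4)=4,f(2)=2,f(1)=1 ⇒ 15
q^12  k|12↦f(k): 12:12 6:6 4:4 3:3 2:2 1:1  a_12=28
d|19:{1,19}  Σf=1+19=20
[q^28] f(28)=28,f(14)=14,f(7)=7,f(4)=4,f(2)=2,f(1)=1 ⇒ 56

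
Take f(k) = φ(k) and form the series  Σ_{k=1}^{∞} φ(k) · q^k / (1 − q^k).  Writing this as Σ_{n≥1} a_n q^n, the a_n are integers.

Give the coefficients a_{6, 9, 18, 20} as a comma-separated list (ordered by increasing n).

n=6: 6·1 3·2 2·3 1·6  φ→[2+2+1+1]=6
n=9: 1·9 3·3 9·1  φ→[1+2+6]=9
d|18:{1,2,3,6,9,18}  Σφ=1+1+2+2+6+6=18
q^20  k|20↦φ(k): 1:1 2:1 4:2 5:4 10:4 20:8  a_20=20

6, 9, 18, 20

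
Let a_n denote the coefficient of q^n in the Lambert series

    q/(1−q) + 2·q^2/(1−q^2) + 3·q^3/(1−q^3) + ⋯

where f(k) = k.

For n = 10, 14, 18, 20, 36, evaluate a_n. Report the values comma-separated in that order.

18, 24, 39, 42, 91

[q^10] f(10)=10,f(5)=5,f(2)=2,f(1)=1 ⇒ 18
n=14: 1·14 2·7 7·2 14·1  f→[1+2+7+14]=24
d|18:{18,9,6,3,2,1}  Σf=18+9+6+3+2+1=39
[q^20] f(20)=20,f(10)=10,f(5)=5,f(4)=4,f(2)=2,f(1)=1 ⇒ 42
n=36: 36·1 18·2 12·3 9·4 6·6 4·9 3·12 2·18 1·36  f→[36+18+12+9+6+4+3+2+1]=91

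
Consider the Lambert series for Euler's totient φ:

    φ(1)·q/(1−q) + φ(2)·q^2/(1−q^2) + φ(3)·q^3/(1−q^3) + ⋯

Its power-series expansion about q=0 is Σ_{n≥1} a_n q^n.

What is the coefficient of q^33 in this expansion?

[q^33] φ(1)=1,φ(3)=2,φ(11)=10,φ(33)=20 ⇒ 33

a_33 = 33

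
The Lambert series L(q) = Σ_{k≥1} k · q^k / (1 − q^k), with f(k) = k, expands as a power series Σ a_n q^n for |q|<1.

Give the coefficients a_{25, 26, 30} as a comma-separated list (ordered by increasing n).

31, 42, 72

q^25  k|25↦f(k): 25:25 5:5 1:1  a_25=31
n=26: 26·1 13·2 2·13 1·26  f→[26+13+2+1]=42
q^30  k|30↦f(k): 30:30 15:15 10:10 6:6 5:5 3:3 2:2 1:1  a_30=72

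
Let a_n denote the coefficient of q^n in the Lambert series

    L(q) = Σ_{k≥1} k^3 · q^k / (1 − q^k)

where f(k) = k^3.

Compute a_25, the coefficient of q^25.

a_25 = 15751

[q^25] f(1)=1,f(5)=125,f(25)=15625 ⇒ 15751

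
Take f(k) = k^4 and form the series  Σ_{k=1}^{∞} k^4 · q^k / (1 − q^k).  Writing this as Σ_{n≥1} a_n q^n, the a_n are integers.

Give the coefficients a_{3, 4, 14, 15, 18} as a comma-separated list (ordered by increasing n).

82, 273, 40834, 51332, 112931

n=3: 1·3 3·1  f→[1+81]=82
[q^4] f(4)=256,f(2)=16,f(1)=1 ⇒ 273
n=14: 1·14 2·7 7·2 14·1  f→[1+16+2401+38416]=40834
d|15:{1,3,5,15}  Σf=1+81+625+50625=51332
q^18  k|18↦f(k): 18:104976 9:6561 6:1296 3:81 2:16 1:1  a_18=112931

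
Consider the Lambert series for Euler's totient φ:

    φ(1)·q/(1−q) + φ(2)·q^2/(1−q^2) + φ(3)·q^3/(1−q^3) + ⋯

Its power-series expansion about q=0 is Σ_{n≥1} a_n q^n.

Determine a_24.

q^24  k|24↦φ(k): 1:1 2:1 3:2 4:2 6:2 8:4 12:4 24:8  a_24=24

a_24 = 24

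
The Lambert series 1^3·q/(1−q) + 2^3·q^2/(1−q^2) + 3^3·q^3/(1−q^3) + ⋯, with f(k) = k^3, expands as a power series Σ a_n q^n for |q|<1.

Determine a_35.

d|35:{1,5,7,35}  Σf=1+125+343+42875=43344

a_35 = 43344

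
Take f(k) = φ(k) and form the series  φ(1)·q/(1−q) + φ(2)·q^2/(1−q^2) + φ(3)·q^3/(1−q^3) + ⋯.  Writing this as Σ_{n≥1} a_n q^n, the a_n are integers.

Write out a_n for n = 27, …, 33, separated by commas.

d|27:{27,9,3,1}  Σφ=18+6+2+1=27
d|28:{1,2,4,7,14,28}  Σφ=1+1+2+6+6+12=28
[q^29] φ(1)=1,φ(29)=28 ⇒ 29
[q^30] φ(30)=8,φ(15)=8,φ(10)=4,φ(6)=2,φ(5)=4,φ(3)=2,φ(2)=1,φ(1)=1 ⇒ 30
[q^31] φ(1)=1,φ(31)=30 ⇒ 31
d|32:{1,2,4,8,16,32}  Σφ=1+1+2+4+8+16=32
n=33: 33·1 11·3 3·11 1·33  φ→[20+10+2+1]=33

27, 28, 29, 30, 31, 32, 33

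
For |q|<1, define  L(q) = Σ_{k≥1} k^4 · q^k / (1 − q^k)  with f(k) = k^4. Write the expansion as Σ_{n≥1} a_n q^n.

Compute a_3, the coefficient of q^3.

a_3 = 82

q^3  k|3↦f(k): 1:1 3:81  a_3=82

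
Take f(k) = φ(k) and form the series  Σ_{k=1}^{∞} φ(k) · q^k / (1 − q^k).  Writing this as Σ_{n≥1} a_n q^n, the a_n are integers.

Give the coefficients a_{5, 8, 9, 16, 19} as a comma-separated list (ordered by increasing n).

q^5  k|5↦φ(k): 1:1 5:4  a_5=5
[q^8] φ(8)=4,φ(4)=2,φ(2)=1,φ(1)=1 ⇒ 8
[q^9] φ(9)=6,φ(3)=2,φ(1)=1 ⇒ 9
q^16  k|16↦φ(k): 16:8 8:4 4:2 2:1 1:1  a_16=16
q^19  k|19↦φ(k): 19:18 1:1  a_19=19

5, 8, 9, 16, 19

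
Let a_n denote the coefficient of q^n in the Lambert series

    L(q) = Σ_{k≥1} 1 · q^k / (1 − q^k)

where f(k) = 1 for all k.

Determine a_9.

[q^9] f(1)=1,f(3)=1,f(9)=1 ⇒ 3

a_9 = 3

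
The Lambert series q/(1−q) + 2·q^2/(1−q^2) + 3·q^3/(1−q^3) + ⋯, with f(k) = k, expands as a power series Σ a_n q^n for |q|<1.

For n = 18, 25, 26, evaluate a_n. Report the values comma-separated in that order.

n=18: 18·1 9·2 6·3 3·6 2·9 1·18  f→[18+9+6+3+2+1]=39
[q^25] f(1)=1,f(5)=5,f(25)=25 ⇒ 31
q^26  k|26↦f(k): 1:1 2:2 13:13 26:26  a_26=42

39, 31, 42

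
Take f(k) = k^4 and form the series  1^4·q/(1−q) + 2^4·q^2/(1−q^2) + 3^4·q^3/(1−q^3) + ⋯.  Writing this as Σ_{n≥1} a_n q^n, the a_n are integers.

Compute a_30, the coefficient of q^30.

[q^30] f(30)=810000,f(15)=50625,f(10)=10000,f(6)=1296,f(5)=625,f(3)=81,f(2)=16,f(1)=1 ⇒ 872644

a_30 = 872644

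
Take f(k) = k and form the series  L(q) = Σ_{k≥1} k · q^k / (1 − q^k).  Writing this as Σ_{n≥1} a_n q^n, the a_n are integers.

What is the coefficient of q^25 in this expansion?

a_25 = 31

q^25  k|25↦f(k): 25:25 5:5 1:1  a_25=31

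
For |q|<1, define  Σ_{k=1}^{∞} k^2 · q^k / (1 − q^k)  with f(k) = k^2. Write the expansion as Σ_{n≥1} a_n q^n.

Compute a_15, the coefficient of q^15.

a_15 = 260

[q^15] f(1)=1,f(3)=9,f(5)=25,f(15)=225 ⇒ 260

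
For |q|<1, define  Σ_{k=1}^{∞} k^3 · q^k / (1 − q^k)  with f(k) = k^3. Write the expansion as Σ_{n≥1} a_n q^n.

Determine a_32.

d|32:{32,16,8,4,2,1}  Σf=32768+4096+512+64+8+1=37449

a_32 = 37449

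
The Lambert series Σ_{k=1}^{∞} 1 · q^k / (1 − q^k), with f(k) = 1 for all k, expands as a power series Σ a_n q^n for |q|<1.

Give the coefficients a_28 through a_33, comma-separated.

6, 2, 8, 2, 6, 4

q^28  k|28↦f(k): 1:1 2:1 4:1 7:1 14:1 28:1  a_28=6
d|29:{29,1}  Σf=1+1=2
d|30:{30,15,10,6,5,3,2,1}  Σf=1+1+1+1+1+1+1+1=8
d|31:{1,31}  Σf=1+1=2
d|32:{1,2,4,8,16,32}  Σf=1+1+1+1+1+1=6
q^33  k|33↦f(k): 1:1 3:1 11:1 33:1  a_33=4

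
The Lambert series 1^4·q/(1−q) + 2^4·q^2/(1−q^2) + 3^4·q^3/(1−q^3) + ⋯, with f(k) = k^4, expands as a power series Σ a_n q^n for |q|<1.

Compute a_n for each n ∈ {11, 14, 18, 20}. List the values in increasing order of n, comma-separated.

14642, 40834, 112931, 170898

n=11: 11·1 1·11  f→[14641+1]=14642
[q^14] f(1)=1,f(2)=16,f(7)=2401,f(14)=38416 ⇒ 40834
[q^18] f(1)=1,f(2)=16,f(3)=81,f(6)=1296,f(9)=6561,f(18)=104976 ⇒ 112931
q^20  k|20↦f(k): 1:1 2:16 4:256 5:625 10:10000 20:160000  a_20=170898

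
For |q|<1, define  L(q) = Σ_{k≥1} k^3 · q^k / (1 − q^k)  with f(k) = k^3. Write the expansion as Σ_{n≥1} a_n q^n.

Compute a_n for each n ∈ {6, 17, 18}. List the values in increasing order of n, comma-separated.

252, 4914, 6813

n=6: 1·6 2·3 3·2 6·1  f→[1+8+27+216]=252
d|17:{17,1}  Σf=4913+1=4914
q^18  k|18↦f(k): 1:1 2:8 3:27 6:216 9:729 18:5832  a_18=6813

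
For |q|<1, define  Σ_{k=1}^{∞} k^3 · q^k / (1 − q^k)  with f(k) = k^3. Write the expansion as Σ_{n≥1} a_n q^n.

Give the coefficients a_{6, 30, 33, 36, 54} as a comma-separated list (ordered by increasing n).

252, 31752, 37296, 55261, 183960

n=6: 1·6 2·3 3·2 6·1  f→[1+8+27+216]=252
d|30:{30,15,10,6,5,3,2,1}  Σf=27000+3375+1000+216+125+27+8+1=31752
n=33: 1·33 3·11 11·3 33·1  f→[1+27+1331+35937]=37296
[q^36] f(1)=1,f(2)=8,f(3)=27,f(4)=64,f(6)=216,f(9)=729,f(12)=1728,f(18)=5832,f(36)=46656 ⇒ 55261
n=54: 1·54 2·27 3·18 6·9 9·6 18·3 27·2 54·1  f→[1+8+27+216+729+5832+19683+157464]=183960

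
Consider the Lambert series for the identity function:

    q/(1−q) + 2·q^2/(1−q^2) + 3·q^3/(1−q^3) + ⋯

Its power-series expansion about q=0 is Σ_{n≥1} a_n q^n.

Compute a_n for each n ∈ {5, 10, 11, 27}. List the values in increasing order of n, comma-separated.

6, 18, 12, 40

[q^5] f(5)=5,f(1)=1 ⇒ 6
q^10  k|10↦f(k): 1:1 2:2 5:5 10:10  a_10=18
[q^11] f(1)=1,f(11)=11 ⇒ 12
n=27: 27·1 9·3 3·9 1·27  f→[27+9+3+1]=40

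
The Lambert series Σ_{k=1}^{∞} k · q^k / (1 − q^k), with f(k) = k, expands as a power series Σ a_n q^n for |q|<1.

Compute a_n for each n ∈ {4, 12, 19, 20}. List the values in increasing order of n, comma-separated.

7, 28, 20, 42

q^4  k|4↦f(k): 4:4 2:2 1:1  a_4=7
q^12  k|12↦f(k): 12:12 6:6 4:4 3:3 2:2 1:1  a_12=28
[q^19] f(1)=1,f(19)=19 ⇒ 20
[q^20] f(1)=1,f(2)=2,f(4)=4,f(5)=5,f(10)=10,f(20)=20 ⇒ 42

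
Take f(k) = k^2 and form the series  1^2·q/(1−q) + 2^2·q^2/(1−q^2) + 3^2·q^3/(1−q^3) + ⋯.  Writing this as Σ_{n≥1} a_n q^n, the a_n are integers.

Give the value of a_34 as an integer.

q^34  k|34↦f(k): 1:1 2:4 17:289 34:1156  a_34=1450

a_34 = 1450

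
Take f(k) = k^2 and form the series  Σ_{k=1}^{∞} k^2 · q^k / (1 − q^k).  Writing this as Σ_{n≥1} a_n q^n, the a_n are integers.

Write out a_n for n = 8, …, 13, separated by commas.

q^8  k|8↦f(k): 1:1 2:4 4:16 8:64  a_8=85
d|9:{1,3,9}  Σf=1+9+81=91
d|10:{10,5,2,1}  Σf=100+25+4+1=130
d|11:{1,11}  Σf=1+121=122
d|12:{12,6,4,3,2,1}  Σf=144+36+16+9+4+1=210
[q^13] f(1)=1,f(13)=169 ⇒ 170

85, 91, 130, 122, 210, 170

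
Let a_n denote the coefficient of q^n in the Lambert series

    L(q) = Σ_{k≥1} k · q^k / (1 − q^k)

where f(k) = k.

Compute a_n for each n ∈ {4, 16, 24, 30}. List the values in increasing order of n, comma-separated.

7, 31, 60, 72

q^4  k|4↦f(k): 1:1 2:2 4:4  a_4=7
q^16  k|16↦f(k): 16:16 8:8 4:4 2:2 1:1  a_16=31
d|24:{24,12,8,6,4,3,2,1}  Σf=24+12+8+6+4+3+2+1=60
[q^30] f(30)=30,f(15)=15,f(10)=10,f(6)=6,f(5)=5,f(3)=3,f(2)=2,f(1)=1 ⇒ 72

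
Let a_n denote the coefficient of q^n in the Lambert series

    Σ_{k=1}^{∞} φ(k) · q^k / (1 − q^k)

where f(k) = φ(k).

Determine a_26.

d|26:{26,13,2,1}  Σφ=12+12+1+1=26

a_26 = 26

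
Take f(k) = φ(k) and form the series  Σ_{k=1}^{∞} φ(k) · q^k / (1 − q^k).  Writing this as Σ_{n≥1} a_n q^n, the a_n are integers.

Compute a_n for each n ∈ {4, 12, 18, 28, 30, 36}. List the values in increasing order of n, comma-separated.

n=4: 1·4 2·2 4·1  φ→[1+1+2]=4
d|12:{1,2,3,4,6,12}  Σφ=1+1+2+2+2+4=12
[q^18] φ(18)=6,φ(9)=6,φ(6)=2,φ(3)=2,φ(2)=1,φ(1)=1 ⇒ 18
[q^28] φ(28)=12,φ(14)=6,φ(7)=6,φ(4)=2,φ(2)=1,φ(1)=1 ⇒ 28
d|30:{1,2,3,5,6,10,15,30}  Σφ=1+1+2+4+2+4+8+8=30
q^36  k|36↦φ(k): 36:12 18:6 12:4 9:6 6:2 4:2 3:2 2:1 1:1  a_36=36

4, 12, 18, 28, 30, 36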